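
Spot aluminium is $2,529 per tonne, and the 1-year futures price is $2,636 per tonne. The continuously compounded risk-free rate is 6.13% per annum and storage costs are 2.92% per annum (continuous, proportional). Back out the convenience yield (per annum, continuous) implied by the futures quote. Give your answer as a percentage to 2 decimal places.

F = S·e^((r+u−y)T) ⇒ (r+u−y) = ln(F/S)/T
ln(2636/2529) = 0.041439; /T ⇒ 0.041439
y = r + u − ln(F/S)/T = 0.0613 + 0.0292 − 0.041439 = 0.049061
y = 4.91%

4.91%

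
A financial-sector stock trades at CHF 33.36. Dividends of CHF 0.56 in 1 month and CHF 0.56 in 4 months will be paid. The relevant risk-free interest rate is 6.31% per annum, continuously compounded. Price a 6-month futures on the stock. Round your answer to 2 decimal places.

CHF 33.29

PV(dividends) I = 0.56·e^(−0.0631·1/12) + 0.56·e^(−0.0631·4/12)
I = 0.5571 + 0.5483 = 1.1054
F = (S − I)·e^(rT) = (33.36 − 1.1054) · e^(0.0631·6/12)
= 32.2546 · e^0.031550 = 32.2546 × 1.032053 = CHF 33.29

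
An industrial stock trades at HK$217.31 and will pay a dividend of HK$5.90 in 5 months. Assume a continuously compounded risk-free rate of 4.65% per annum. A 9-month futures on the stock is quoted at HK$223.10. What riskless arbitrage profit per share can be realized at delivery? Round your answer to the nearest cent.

HK$4.07 per share

PV(dividends) I = 5.90·e^(−0.0465·5/12) = 5.7868
Fair futures F* = (S − I)·e^(rT) = (217.31 − 5.7868)·e^0.034875 = 211.5232 × 1.035490 = 219.0302
Market HK$223.10 > fair 219.0302: forward overpriced → cash-and-carry (borrow at r, buy the stock and collect the dividends, short the forward).
Profit at T = |F_mkt − F*| = |223.10 − 219.0302| = HK$4.07 per share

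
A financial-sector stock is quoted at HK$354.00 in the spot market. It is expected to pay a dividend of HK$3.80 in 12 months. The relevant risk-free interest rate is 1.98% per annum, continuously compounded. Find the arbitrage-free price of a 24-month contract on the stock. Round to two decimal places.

PV(dividends) I = 3.80·e^(−0.0198·12/12)
I = 3.7255
F = (S − I)·e^(rT) = (354.00 − 3.7255) · e^(0.0198·24/12)
= 350.2745 · e^0.039600 = 350.2745 × 1.040395 = HK$364.42

HK$364.42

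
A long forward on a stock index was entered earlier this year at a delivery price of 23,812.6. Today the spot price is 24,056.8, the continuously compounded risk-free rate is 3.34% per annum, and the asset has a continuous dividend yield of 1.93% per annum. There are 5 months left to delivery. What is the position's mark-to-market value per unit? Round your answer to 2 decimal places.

Current fair forward for the remaining 5 months: F = S·e^((r − q)·T), (r − q) = 0.0334 − 0.0193 = 0.0141
F = 24056.8 · e^(0.0141 × 5/12) = 24056.8 × 1.00589229 = 24198.5496
Value of long forward = (F − K)·e^(−rT) = (24198.5496 − 23812.6) · e^(−0.0334·5/12)
= 385.9496 × 0.98617972 = 380.62

380.62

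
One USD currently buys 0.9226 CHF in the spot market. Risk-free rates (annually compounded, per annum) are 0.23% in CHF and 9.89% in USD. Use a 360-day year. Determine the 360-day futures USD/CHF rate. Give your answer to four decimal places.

By covered interest parity, F = S · (1+r_CHF)^T / (1+r_USD)^T
= 0.9226 × 1.002300 / 1.098900 = 0.9226 × 0.912094
F = 0.8415 CHF per USD

0.8415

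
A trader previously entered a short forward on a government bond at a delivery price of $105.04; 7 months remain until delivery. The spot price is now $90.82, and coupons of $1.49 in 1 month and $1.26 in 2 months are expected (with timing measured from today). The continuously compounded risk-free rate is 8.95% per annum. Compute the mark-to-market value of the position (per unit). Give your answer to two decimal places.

PV(remaining coupons) I = 1.49·e^(−0.0895·1/12) + 1.26·e^(−0.0895·2/12) = 2.7203
Current forward F = (S − I)·e^(rT) = (90.82 − 2.7203)·e^(0.0895·7/12) = 88.0997 × 1.053595 = 92.8214
Value (long) = (F − K)·e^(−rT) = (92.8214 − 105.04) × 0.949131 = -11.5971
Short position value = −(long value) = $11.60

$11.60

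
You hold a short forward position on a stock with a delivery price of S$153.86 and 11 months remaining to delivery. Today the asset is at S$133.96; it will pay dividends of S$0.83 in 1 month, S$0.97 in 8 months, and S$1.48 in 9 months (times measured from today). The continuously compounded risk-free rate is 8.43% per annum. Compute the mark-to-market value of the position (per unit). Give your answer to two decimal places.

S$11.59

PV(remaining dividends) I = 0.83·e^(−0.0843·1/12) + 0.97·e^(−0.0843·8/12) + 1.48·e^(−0.0843·9/12) = 3.1305
Current forward F = (S − I)·e^(rT) = (133.96 − 3.1305)·e^(0.0843·11/12) = 130.8295 × 1.080339 = 141.3402
Value (long) = (F − K)·e^(−rT) = (141.3402 − 153.86) × 0.925635 = -11.5888
Short position value = −(long value) = S$11.59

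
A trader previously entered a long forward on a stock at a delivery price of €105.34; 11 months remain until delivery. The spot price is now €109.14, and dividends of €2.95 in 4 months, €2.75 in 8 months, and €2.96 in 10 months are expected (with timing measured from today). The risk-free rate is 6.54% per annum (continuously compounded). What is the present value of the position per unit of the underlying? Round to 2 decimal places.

€1.61

PV(remaining dividends) I = 2.95·e^(−0.0654·4/12) + 2.75·e^(−0.0654·8/12) + 2.96·e^(−0.0654·10/12) = 8.3221
Current forward F = (S − I)·e^(rT) = (109.14 − 8.3221)·e^(0.0654·11/12) = 100.8179 × 1.061783 = 107.0467
Value (long) = (F − K)·e^(−rT) = (107.0467 − 105.34) × 0.941812 = 1.6074
Value = €1.61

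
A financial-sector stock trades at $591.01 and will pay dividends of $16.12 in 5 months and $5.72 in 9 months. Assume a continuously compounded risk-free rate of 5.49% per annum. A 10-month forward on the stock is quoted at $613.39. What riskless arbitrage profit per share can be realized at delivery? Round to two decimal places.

PV(dividends) I = 16.12·e^(−0.0549·5/12) + 5.72·e^(−0.0549·9/12) = 21.2447
Fair forward F* = (S − I)·e^(rT) = (591.01 − 21.2447)·e^0.045750 = 569.7653 × 1.046813 = 596.4377
Market $613.39 > fair 596.4377: forward overpriced → cash-and-carry (borrow at r, buy the stock and collect the dividends, short the forward).
Profit at T = |F_mkt − F*| = |613.39 − 596.4377| = $16.95 per share

$16.95 per share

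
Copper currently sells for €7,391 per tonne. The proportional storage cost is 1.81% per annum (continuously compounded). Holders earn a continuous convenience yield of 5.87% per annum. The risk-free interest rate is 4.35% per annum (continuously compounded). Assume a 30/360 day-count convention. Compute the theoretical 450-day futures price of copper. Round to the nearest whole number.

€7,418 per tonne

Net carry = r + u − y = 0.0435 + 0.0181 − 0.0587 = 0.0029
F = S·e^((r+u−y)T) = 7391 · e^(0.0029 × 450/360) = 7391 · e^0.003625
= 7391 × 1.003632 = €7,418 per tonne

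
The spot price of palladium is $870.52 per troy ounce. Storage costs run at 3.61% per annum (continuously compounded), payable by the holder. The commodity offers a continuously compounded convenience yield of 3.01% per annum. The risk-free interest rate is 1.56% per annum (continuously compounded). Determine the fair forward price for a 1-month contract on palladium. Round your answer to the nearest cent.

$872.09 per troy ounce

Net carry = r + u − y = 0.0156 + 0.0361 − 0.0301 = 0.0216
F = S·e^((r+u−y)T) = 870.52 · e^(0.0216 × 1/12) = 870.52 · e^0.001800
= 870.52 × 1.001802 = $872.09 per troy ounce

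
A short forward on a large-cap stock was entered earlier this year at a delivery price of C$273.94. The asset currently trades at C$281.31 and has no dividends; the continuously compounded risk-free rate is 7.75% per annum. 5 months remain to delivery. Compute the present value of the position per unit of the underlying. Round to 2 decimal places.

-C$16.07

Current fair forward for the remaining 5 months: F = S·e^(r·T), r = 0.0775
F = 281.31 · e^(0.0775 × 5/12) = 281.31 × 1.032819 = 290.5423
Value of long forward = (F − K)·e^(−rT) = (290.5423 − 273.94) · e^(−0.0775·5/12)
= 16.6023 × 0.968224 = 16.07
Short position value = −(long value) = -C$16.07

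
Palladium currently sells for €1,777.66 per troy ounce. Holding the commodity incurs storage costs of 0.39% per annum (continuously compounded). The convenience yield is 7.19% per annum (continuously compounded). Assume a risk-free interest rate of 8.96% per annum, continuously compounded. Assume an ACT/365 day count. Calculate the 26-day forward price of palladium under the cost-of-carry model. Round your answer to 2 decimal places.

€1,780.40 per troy ounce

Net carry = r + u − y = 0.0896 + 0.0039 − 0.0719 = 0.0216
F = S·e^((r+u−y)T) = 1777.66 · e^(0.0216 × 26/365) = 1777.66 · e^0.00153863
= 1777.66 × 1.00153981 = €1,780.40 per troy ounce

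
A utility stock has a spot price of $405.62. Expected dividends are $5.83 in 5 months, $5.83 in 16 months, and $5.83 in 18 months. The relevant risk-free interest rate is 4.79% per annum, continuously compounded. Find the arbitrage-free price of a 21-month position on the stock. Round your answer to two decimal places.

$423.02

PV(dividends) I = 5.83·e^(−0.0479·5/12) + 5.83·e^(−0.0479·16/12) + 5.83·e^(−0.0479·18/12)
I = 5.7148 + 5.4693 + 5.4258 = 16.6099
F = (S − I)·e^(rT) = (405.62 − 16.6099) · e^(0.0479·21/12)
= 389.0101 · e^0.083825 = 389.0101 × 1.087439 = $423.02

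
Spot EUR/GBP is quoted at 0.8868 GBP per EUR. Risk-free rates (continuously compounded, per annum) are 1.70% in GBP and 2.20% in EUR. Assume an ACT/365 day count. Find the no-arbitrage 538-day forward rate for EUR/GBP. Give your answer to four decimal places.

0.8803

F = S·e^((r_GBP − r_EUR)T) = 0.8868 · e^((0.0170 − 0.0220) × 538/365)
= 0.8868 · e^-0.007370 = 0.8868 × 0.992657
F = 0.8803 GBP per EUR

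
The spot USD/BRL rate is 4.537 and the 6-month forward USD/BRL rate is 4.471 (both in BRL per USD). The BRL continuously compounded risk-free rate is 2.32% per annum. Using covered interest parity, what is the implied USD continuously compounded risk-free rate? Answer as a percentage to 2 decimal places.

5.25%

F = S·e^((r_BRL − r_USD)T) ⇒ r_USD = r_BRL − ln(F/S)/T
ln(4.471/4.537) = -0.014654; /(6/12) = -0.029308
r_USD = 0.0232 + 0.029308 = 0.052508
r_USD = 5.25%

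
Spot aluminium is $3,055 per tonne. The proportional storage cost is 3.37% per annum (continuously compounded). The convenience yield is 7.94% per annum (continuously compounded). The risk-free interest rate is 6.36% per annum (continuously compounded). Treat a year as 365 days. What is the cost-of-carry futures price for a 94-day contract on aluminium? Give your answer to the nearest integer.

Net carry = r + u − y = 0.0636 + 0.0337 − 0.0794 = 0.0179
F = S·e^((r+u−y)T) = 3055 · e^(0.0179 × 94/365) = 3055 · e^0.004610
= 3055 × 1.004621 = $3,069 per tonne

$3,069 per tonne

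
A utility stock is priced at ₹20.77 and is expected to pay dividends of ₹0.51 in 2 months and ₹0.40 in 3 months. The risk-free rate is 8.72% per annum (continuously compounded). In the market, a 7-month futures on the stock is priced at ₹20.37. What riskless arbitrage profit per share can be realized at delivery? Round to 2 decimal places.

₹0.54 per share

PV(dividends) I = 0.51·e^(−0.0872·2/12) + 0.40·e^(−0.0872·3/12) = 0.8940
Fair futures F* = (S − I)·e^(rT) = (20.77 − 0.8940)·e^0.050867 = 19.8760 × 1.052183 = 20.9132
Market ₹20.37 < fair 20.9132: forward underpriced → reverse cash-and-carry (short the stock, invest proceeds at r, pay the dividends, go long the forward).
Profit at T = |F_mkt − F*| = |20.37 − 20.9132| = ₹0.54 per share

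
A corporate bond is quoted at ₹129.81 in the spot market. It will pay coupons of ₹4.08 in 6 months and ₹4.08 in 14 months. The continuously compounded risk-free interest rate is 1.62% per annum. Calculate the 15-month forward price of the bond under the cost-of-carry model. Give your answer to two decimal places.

₹124.25

PV(coupons) I = 4.08·e^(−0.0162·6/12) + 4.08·e^(−0.0162·14/12)
I = 4.0471 + 4.0036 = 8.0507
F = (S − I)·e^(rT) = (129.81 − 8.0507) · e^(0.0162·15/12)
= 121.7593 · e^0.020250 = 121.7593 × 1.020456 = ₹124.25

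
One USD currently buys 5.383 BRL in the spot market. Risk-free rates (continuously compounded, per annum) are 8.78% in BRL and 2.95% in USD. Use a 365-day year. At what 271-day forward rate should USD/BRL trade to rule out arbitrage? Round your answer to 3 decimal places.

5.621

F = S·e^((r_BRL − r_USD)T) = 5.383 · e^((0.0878 − 0.0295) × 271/365)
= 5.383 · e^0.043286 = 5.383 × 1.044237
F = 5.621 BRL per USD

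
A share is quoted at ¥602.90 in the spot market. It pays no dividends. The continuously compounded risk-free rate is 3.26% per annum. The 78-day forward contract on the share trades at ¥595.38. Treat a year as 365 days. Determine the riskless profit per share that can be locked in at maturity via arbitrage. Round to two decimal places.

Fair forward: F* = S·e^(carry·T), with carry = r = 0.0326
F* = 602.90 · e^(0.0326 × 78/365) = 602.90 · e^0.006967 = 602.90 × 1.006991 = ¥607.1149
Market ¥595.38 < fair ¥607.1149: forward underpriced → reverse cash-and-carry (short spot, go long the forward).
At maturity, profit = |F_mkt − F*| = |595.38 − 607.1149| = ¥11.73 per share

¥11.73 per share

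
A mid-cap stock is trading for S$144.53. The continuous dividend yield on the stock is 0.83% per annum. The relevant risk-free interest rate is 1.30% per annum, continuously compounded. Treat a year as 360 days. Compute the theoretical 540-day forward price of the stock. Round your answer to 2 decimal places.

F = S·e^((r − q)T) = 144.53 · e^((0.0130 − 0.0083) × 540/360)
= 144.53 · e^0.007050 = 144.53 × 1.007075
F = S$145.55

S$145.55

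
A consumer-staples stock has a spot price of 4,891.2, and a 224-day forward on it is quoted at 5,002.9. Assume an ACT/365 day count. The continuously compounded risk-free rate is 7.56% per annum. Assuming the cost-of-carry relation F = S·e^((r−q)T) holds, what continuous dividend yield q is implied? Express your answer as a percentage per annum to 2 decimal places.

3.88%

From F = S·e^((r−q)T): (r − q) = ln(F/S)/T
ln(5002.9/4891.2) = ln(1.022837) = 0.022580
(r − q) = 0.022580 / (224/365) = 0.036793
q = r − ln(F/S)/T = 0.0756 − 0.036793 = 0.038807
q = 3.88%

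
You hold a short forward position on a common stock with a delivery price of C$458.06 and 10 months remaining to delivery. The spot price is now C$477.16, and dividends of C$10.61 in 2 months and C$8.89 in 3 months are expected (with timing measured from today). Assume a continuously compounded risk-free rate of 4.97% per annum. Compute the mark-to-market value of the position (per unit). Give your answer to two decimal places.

-C$18.38

PV(remaining dividends) I = 10.61·e^(−0.0497·2/12) + 8.89·e^(−0.0497·3/12) = 19.3027
Current forward F = (S − I)·e^(rT) = (477.16 − 19.3027)·e^(0.0497·10/12) = 457.8573 × 1.042286 = 477.2183
Value (long) = (F − K)·e^(−rT) = (477.2183 − 458.06) × 0.959429 = 18.3810
Short position value = −(long value) = -C$18.38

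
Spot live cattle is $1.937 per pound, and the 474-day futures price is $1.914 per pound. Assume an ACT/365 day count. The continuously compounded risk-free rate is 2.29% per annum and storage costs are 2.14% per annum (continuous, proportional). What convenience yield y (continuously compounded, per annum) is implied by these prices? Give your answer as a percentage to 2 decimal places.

5.35%

F = S·e^((r+u−y)T) ⇒ (r+u−y) = ln(F/S)/T
ln(1.914/1.937) = -0.011945; /T ⇒ -0.009198
y = r + u − ln(F/S)/T = 0.0229 + 0.0214 + 0.009198 = 0.053498
y = 5.35%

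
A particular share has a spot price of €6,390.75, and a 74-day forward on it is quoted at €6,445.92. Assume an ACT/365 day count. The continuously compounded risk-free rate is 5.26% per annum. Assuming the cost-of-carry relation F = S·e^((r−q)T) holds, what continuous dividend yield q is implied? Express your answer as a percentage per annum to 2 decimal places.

From F = S·e^((r−q)T): (r − q) = ln(F/S)/T
ln(6445.92/6390.75) = ln(1.008633) = 0.008596
(r − q) = 0.008596 / (74/365) = 0.042399
q = r − ln(F/S)/T = 0.0526 − 0.042399 = 0.010201
q = 1.02%

1.02%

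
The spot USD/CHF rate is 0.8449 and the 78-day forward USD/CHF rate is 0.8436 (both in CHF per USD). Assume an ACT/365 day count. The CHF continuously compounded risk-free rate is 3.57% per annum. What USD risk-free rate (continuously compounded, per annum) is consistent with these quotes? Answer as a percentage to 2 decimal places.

4.29%

F = S·e^((r_CHF − r_USD)T) ⇒ r_USD = r_CHF − ln(F/S)/T
ln(0.8436/0.8449) = -0.001540; /(78/365) = -0.007206
r_USD = 0.0357 + 0.007206 = 0.042906
r_USD = 4.29%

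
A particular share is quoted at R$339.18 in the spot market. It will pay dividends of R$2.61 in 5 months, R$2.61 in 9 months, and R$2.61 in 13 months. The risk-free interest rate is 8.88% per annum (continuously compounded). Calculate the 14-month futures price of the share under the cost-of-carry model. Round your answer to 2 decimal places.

R$368.08

PV(dividends) I = 2.61·e^(−0.0888·5/12) + 2.61·e^(−0.0888·9/12) + 2.61·e^(−0.0888·13/12)
I = 2.5152 + 2.4418 + 2.3706 = 7.3276
F = (S − I)·e^(rT) = (339.18 − 7.3276) · e^(0.0888·14/12)
= 331.8524 · e^0.103600 = 331.8524 × 1.109157 = R$368.08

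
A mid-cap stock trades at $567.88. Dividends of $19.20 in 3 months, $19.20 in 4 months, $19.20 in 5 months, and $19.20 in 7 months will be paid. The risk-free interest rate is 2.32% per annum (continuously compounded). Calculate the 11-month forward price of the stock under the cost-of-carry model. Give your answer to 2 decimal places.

PV(dividends) I = 19.20·e^(−0.0232·3/12) + 19.20·e^(−0.0232·4/12) + 19.20·e^(−0.0232·5/12) + 19.20·e^(−0.0232·7/12)
I = 19.0890 + 19.0521 + 19.0153 + 18.9419 = 76.0983
F = (S − I)·e^(rT) = (567.88 − 76.0983) · e^(0.0232·11/12)
= 491.7817 · e^0.021267 = 491.7817 × 1.021495 = $502.35

$502.35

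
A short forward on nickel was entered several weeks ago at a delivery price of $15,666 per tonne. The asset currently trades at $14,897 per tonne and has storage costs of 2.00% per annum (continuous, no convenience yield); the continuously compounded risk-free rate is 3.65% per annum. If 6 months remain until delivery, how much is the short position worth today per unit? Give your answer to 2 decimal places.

$335.97 per tonne

Current fair forward for the remaining 6 months: F = S·e^((r + u)·T), (r + u) = 0.0365 + 0.0200 = 0.0565
F = 14897 · e^(0.0565 × 6/12) = 14897 × 1.02865282 = 15323.8411
Value of long forward = (F − K)·e^(−rT) = (15323.8411 − 15666) · e^(−0.0365·6/12)
= -342.1589 × 0.98191552 = -335.97
Short position value = −(long value) = $335.97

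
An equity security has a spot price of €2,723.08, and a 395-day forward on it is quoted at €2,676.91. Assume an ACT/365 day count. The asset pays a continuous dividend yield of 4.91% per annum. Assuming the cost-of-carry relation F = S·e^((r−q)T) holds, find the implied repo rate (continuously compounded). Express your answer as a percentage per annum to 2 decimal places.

From F = S·e^((r−q)T): (r − q) = ln(F/S)/T
ln(2676.91/2723.08) = ln(0.983045) = -0.017100
(r − q) = -0.017100 / (395/365) = -0.015801
r = ln(F/S)/T + q = -0.015801 + 0.0491 = 0.033299
r = 3.33%

3.33%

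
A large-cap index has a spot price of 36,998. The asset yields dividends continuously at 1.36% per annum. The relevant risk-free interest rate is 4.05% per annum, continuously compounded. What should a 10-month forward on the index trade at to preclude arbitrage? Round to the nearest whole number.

37,837

F = S·e^((r − q)T) = 36998 · e^((0.0405 − 0.0136) × 10/12)
= 36998 · e^0.022417 = 36998 × 1.022670
F = 37,837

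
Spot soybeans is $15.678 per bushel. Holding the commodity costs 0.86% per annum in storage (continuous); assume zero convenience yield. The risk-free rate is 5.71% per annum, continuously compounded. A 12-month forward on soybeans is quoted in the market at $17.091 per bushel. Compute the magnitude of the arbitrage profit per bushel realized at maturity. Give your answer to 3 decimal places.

$0.348 per bushel

Fair forward: F* = S·e^(carry·T), with carry = (r + u) = 0.0571 + 0.0086 = 0.0657
F* = 15.678 · e^(0.0657 × 12/12) = 15.678 · e^0.065700 = 15.678 × 1.067906 = $16.7426
Market $17.091 > fair $16.7426: forward overpriced → cash-and-carry (buy spot, short the forward).
At maturity, profit = |F_mkt − F*| = |17.091 − 16.7426| = $0.348 per bushel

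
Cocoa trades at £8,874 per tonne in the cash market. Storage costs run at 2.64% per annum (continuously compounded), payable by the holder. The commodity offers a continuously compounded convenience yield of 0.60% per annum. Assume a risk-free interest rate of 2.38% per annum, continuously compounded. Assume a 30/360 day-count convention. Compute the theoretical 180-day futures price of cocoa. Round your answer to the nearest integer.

£9,072 per tonne

Net carry = r + u − y = 0.0238 + 0.0264 − 0.0060 = 0.0442
F = S·e^((r+u−y)T) = 8874 · e^(0.0442 × 180/360) = 8874 · e^0.022100
= 8874 × 1.022346 = £9,072 per tonne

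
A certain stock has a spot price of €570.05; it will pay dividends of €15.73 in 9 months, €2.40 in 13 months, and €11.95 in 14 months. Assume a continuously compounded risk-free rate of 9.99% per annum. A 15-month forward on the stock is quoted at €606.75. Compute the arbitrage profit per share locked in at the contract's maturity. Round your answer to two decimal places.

PV(dividends) I = 15.73·e^(−0.0999·9/12) + 2.40·e^(−0.0999·13/12) + 11.95·e^(−0.0999·14/12) = 27.3836
Fair forward F* = (S − I)·e^(rT) = (570.05 − 27.3836)·e^0.124875 = 542.6664 × 1.133007 = 614.8448
Market €606.75 < fair 614.8448: forward underpriced → reverse cash-and-carry (short the stock, invest proceeds at r, pay the dividends, go long the forward).
Profit at T = |F_mkt − F*| = |606.75 − 614.8448| = €8.09 per share

€8.09 per share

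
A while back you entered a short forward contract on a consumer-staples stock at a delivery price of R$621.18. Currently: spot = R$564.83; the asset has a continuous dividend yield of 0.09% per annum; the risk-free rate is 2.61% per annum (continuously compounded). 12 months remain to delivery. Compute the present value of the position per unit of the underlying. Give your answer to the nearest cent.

Current fair forward for the remaining 12 months: F = S·e^((r − q)·T), (r − q) = 0.0261 − 0.0009 = 0.0252
F = 564.83 · e^(0.0252 × 12/12) = 564.83 × 1.025520 = 579.2445
Value of long forward = (F − K)·e^(−rT) = (579.2445 − 621.18) · e^(−0.0261·12/12)
= -41.9355 × 0.974238 = -40.86
Short position value = −(long value) = R$40.86

R$40.86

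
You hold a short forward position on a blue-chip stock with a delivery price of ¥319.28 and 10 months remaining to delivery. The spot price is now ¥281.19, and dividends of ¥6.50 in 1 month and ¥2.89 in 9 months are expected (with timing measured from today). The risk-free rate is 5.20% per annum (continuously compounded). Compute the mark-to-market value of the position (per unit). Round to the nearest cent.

¥33.80

PV(remaining dividends) I = 6.50·e^(−0.0520·1/12) + 2.89·e^(−0.0520·9/12) = 9.2514
Current forward F = (S − I)·e^(rT) = (281.19 − 9.2514)·e^(0.0520·10/12) = 271.9386 × 1.044286 = 283.9817
Value (long) = (F − K)·e^(−rT) = (283.9817 − 319.28) × 0.957592 = -33.8014
Short position value = −(long value) = ¥33.80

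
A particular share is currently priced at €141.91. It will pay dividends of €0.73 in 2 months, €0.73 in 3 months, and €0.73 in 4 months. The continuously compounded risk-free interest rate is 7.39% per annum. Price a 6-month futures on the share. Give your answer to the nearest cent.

PV(dividends) I = 0.73·e^(−0.0739·2/12) + 0.73·e^(−0.0739·3/12) + 0.73·e^(−0.0739·4/12)
I = 0.7211 + 0.7166 + 0.7122 = 2.1499
F = (S − I)·e^(rT) = (141.91 − 2.1499) · e^(0.0739·6/12)
= 139.7601 · e^0.036950 = 139.7601 × 1.037641 = €145.02

€145.02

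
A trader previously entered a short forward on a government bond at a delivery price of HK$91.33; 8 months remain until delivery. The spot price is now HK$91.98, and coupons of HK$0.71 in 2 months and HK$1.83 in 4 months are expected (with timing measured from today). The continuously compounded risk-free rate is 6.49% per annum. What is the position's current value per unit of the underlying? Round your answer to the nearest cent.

PV(remaining coupons) I = 0.71·e^(−0.0649·2/12) + 1.83·e^(−0.0649·4/12) = 2.4932
Current forward F = (S − I)·e^(rT) = (91.98 − 2.4932)·e^(0.0649·8/12) = 89.4868 × 1.044216 = 93.4435
Value (long) = (F − K)·e^(−rT) = (93.4435 − 91.33) × 0.957656 = 2.0240
Short position value = −(long value) = -HK$2.02

-HK$2.02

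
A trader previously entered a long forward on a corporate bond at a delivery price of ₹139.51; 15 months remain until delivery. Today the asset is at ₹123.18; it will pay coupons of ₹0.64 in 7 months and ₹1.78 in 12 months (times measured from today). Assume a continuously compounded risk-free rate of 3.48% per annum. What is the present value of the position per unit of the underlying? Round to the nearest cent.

-₹12.74

PV(remaining coupons) I = 0.64·e^(−0.0348·7/12) + 1.78·e^(−0.0348·12/12) = 2.3463
Current forward F = (S − I)·e^(rT) = (123.18 − 2.3463)·e^(0.0348·15/12) = 120.8337 × 1.044460 = 126.2060
Value (long) = (F − K)·e^(−rT) = (126.2060 − 139.51) × 0.957433 = -12.7377
Value = -₹12.74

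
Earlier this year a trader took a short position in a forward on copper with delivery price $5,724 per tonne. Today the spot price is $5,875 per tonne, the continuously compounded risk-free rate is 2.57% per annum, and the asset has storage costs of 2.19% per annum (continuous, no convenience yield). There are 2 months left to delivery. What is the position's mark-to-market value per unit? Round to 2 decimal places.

-$196.95 per tonne

Current fair forward for the remaining 2 months: F = S·e^((r + u)·T), (r + u) = 0.0257 + 0.0219 = 0.0476
F = 5875 · e^(0.0476 × 2/12) = 5875 × 1.00796489 = 5921.7937
Value of long forward = (F − K)·e^(−rT) = (5921.7937 − 5724) · e^(−0.0257·2/12)
= 197.7937 × 0.99572583 = 196.95
Short position value = −(long value) = -$196.95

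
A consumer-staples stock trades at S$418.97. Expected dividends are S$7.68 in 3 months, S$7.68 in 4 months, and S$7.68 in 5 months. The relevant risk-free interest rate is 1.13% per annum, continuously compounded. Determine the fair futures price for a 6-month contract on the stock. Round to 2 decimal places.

PV(dividends) I = 7.68·e^(−0.0113·3/12) + 7.68·e^(−0.0113·4/12) + 7.68·e^(−0.0113·5/12)
I = 7.6583 + 7.6511 + 7.6439 = 22.9533
F = (S − I)·e^(rT) = (418.97 − 22.9533) · e^(0.0113·6/12)
= 396.0167 · e^0.005650 = 396.0167 × 1.005666 = S$398.26

S$398.26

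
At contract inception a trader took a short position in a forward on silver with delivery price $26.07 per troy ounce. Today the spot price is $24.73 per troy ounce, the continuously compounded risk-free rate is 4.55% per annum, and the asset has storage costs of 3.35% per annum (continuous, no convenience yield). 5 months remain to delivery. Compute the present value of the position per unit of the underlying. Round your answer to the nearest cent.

$0.50 per troy ounce

Current fair forward for the remaining 5 months: F = S·e^((r + u)·T), (r + u) = 0.0455 + 0.0335 = 0.0790
F = 24.73 · e^(0.0790 × 5/12) = 24.73 × 1.033464 = 25.5576
Value of long forward = (F − K)·e^(−rT) = (25.5576 − 26.07) · e^(−0.0455·5/12)
= -0.5124 × 0.981220 = -0.50
Short position value = −(long value) = $0.50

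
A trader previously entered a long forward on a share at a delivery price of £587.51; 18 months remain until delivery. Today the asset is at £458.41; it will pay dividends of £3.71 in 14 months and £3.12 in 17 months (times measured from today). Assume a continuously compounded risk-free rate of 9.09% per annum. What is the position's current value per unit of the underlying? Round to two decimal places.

PV(remaining dividends) I = 3.71·e^(−0.0909·14/12) + 3.12·e^(−0.0909·17/12) = 6.0797
Current forward F = (S − I)·e^(rT) = (458.41 − 6.0797)·e^(0.0909·18/12) = 452.3303 × 1.146083 = 518.4081
Value (long) = (F − K)·e^(−rT) = (518.4081 − 587.51) × 0.872537 = -60.2940
Value = -£60.29

-£60.29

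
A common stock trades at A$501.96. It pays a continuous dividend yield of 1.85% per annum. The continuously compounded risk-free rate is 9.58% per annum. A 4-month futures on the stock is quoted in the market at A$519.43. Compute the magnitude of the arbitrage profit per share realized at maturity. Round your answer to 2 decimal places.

A$4.37 per share

Fair futures: F* = S·e^(carry·T), with carry = (r − q) = 0.0958 − 0.0185 = 0.0773
F* = 501.96 · e^(0.0773 × 4/12) = 501.96 · e^0.025767 = 501.96 × 1.026102 = A$515.0622
Market A$519.43 > fair A$515.0622: forward overpriced → cash-and-carry (buy spot, short the forward).
At maturity, profit = |F_mkt − F*| = |519.43 − 515.0622| = A$4.37 per share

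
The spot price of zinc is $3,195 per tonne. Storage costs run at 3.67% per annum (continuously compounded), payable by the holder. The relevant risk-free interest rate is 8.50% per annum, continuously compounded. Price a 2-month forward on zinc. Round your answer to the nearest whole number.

$3,260 per tonne

Net carry = r + u − y = 0.0850 + 0.0367 − 0.0000 = 0.1217
F = S·e^((r+u−y)T) = 3195 · e^(0.1217 × 2/12) = 3195 · e^0.020283
= 3195 × 1.020490 = $3,260 per tonne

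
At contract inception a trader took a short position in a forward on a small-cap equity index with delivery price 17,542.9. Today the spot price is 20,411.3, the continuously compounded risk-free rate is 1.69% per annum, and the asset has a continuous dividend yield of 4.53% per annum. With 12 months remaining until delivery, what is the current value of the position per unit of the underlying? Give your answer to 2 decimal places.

Current fair forward for the remaining 12 months: F = S·e^((r − q)·T), (r − q) = 0.0169 − 0.0453 = -0.0284
F = 20411.3 · e^(-0.0284 × 12/12) = 20411.3 × 0.97199949 = 19839.7732
Value of long forward = (F − K)·e^(−rT) = (19839.7732 − 17542.9) · e^(−0.0169·12/12)
= 2296.8732 × 0.98324200 = 2258.38
Short position value = −(long value) = -2258.38

-2258.38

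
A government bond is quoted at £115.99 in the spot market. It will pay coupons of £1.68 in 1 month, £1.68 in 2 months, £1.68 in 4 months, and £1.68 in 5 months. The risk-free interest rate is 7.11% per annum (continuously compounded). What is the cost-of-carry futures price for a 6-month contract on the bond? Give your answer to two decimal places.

PV(coupons) I = 1.68·e^(−0.0711·1/12) + 1.68·e^(−0.0711·2/12) + 1.68·e^(−0.0711·4/12) + 1.68·e^(−0.0711·5/12)
I = 1.6701 + 1.6602 + 1.6407 + 1.6310 = 6.6020
F = (S − I)·e^(rT) = (115.99 − 6.6020) · e^(0.0711·6/12)
= 109.3880 · e^0.035550 = 109.3880 × 1.036189 = £113.35

£113.35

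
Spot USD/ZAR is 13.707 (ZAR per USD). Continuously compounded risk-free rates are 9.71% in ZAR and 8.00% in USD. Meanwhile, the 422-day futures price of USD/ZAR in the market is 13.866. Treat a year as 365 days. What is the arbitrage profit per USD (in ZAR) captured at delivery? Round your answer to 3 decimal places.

0.115 per USD (in ZAR)

Fair futures: F* = S·e^(carry·T), with carry = (r_ZAR − r_USD) = 0.0971 − 0.0800 = 0.0171
F* = 13.707 · e^(0.0171 × 422/365) = 13.707 · e^0.019770 = 13.707 × 1.019967 = 13.9807
Market 13.866 < fair 13.9807: forward underpriced → reverse cash-and-carry (short spot, go long the forward).
At maturity, profit = |F_mkt − F*| = |13.866 − 13.9807| = 0.115 per USD (in ZAR)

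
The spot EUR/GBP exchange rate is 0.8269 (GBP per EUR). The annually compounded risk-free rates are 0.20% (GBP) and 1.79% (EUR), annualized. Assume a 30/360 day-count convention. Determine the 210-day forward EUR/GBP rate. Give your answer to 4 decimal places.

0.8193

By covered interest parity, F = S · (1+r_GBP)^T / (1+r_EUR)^T
= 0.8269 × 1.001166 / 1.010403 = 0.8269 × 0.990858
F = 0.8193 GBP per EUR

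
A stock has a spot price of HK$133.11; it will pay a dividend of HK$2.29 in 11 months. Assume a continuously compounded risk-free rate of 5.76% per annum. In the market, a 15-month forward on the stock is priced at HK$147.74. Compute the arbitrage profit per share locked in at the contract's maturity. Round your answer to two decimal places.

HK$7.03 per share

PV(dividends) I = 2.29·e^(−0.0576·11/12) = 2.1722
Fair forward F* = (S − I)·e^(rT) = (133.11 − 2.1722)·e^0.072000 = 130.9378 × 1.074655 = 140.7130
Market HK$147.74 > fair 140.7130: forward overpriced → cash-and-carry (borrow at r, buy the stock and collect the dividends, short the forward).
Profit at T = |F_mkt − F*| = |147.74 − 140.7130| = HK$7.03 per share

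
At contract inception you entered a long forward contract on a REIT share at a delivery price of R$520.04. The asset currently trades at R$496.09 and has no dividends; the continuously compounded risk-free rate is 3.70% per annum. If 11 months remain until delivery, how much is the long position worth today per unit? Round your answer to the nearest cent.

-R$6.61

Current fair forward for the remaining 11 months: F = S·e^(r·T), r = 0.0370
F = 496.09 · e^(0.0370 × 11/12) = 496.09 × 1.034498 = 513.2041
Value of long forward = (F − K)·e^(−rT) = (513.2041 − 520.04) · e^(−0.0370·11/12)
= -6.8359 × 0.966652 = -6.61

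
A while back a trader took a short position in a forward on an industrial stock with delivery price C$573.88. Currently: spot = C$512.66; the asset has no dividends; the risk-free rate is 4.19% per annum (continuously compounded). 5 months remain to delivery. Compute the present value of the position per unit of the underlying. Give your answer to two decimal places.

C$51.29

Current fair forward for the remaining 5 months: F = S·e^(r·T), r = 0.0419
F = 512.66 · e^(0.0419 × 5/12) = 512.66 × 1.017612 = 521.6890
Value of long forward = (F − K)·e^(−rT) = (521.6890 − 573.88) · e^(−0.0419·5/12)
= -52.1910 × 0.982693 = -51.29
Short position value = −(long value) = C$51.29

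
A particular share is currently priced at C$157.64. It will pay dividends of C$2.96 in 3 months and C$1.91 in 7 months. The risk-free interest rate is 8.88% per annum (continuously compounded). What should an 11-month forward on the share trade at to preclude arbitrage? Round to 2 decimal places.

C$165.90

PV(dividends) I = 2.96·e^(−0.0888·3/12) + 1.91·e^(−0.0888·7/12)
I = 2.8950 + 1.8136 = 4.7086
F = (S − I)·e^(rT) = (157.64 − 4.7086) · e^(0.0888·11/12)
= 152.9314 · e^0.081400 = 152.9314 × 1.084805 = C$165.90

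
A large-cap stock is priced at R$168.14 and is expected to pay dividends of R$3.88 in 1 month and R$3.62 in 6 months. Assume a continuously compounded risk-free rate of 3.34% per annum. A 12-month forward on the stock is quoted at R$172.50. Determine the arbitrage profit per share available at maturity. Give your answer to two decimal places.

PV(dividends) I = 3.88·e^(−0.0334·1/12) + 3.62·e^(−0.0334·6/12) = 7.4293
Fair forward F* = (S − I)·e^(rT) = (168.14 − 7.4293)·e^0.033400 = 160.7107 × 1.033964 = 166.1691
Market R$172.50 > fair 166.1691: forward overpriced → cash-and-carry (borrow at r, buy the stock and collect the dividends, short the forward).
Profit at T = |F_mkt − F*| = |172.50 − 166.1691| = R$6.33 per share

R$6.33 per share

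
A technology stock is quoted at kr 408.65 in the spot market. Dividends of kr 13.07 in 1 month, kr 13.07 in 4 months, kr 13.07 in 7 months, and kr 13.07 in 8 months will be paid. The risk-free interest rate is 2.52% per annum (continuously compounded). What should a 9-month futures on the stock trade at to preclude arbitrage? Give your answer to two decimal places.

PV(dividends) I = 13.07·e^(−0.0252·1/12) + 13.07·e^(−0.0252·4/12) + 13.07·e^(−0.0252·7/12) + 13.07·e^(−0.0252·8/12)
I = 13.0426 + 12.9607 + 12.8793 + 12.8523 = 51.7349
F = (S − I)·e^(rT) = (408.65 − 51.7349) · e^(0.0252·9/12)
= 356.9151 · e^0.018900 = 356.9151 × 1.019080 = kr 363.73

kr 363.73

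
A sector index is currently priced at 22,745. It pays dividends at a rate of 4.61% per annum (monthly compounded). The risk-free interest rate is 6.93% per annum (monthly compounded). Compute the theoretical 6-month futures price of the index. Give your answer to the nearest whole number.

23,009

F = S · (1+r/12)^(12T) / (1+q/12)^(12T)
= 22745 × 1.035154 / 1.023273 = 22745 × 1.011611
F = 23,009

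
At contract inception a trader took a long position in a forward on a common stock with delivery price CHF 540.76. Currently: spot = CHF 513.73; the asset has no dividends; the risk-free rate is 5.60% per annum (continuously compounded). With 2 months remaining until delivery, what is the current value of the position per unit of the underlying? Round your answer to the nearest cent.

-CHF 22.01

Current fair forward for the remaining 2 months: F = S·e^(r·T), r = 0.0560
F = 513.73 · e^(0.0560 × 2/12) = 513.73 × 1.009377 = 518.5472
Value of long forward = (F − K)·e^(−rT) = (518.5472 − 540.76) · e^(−0.0560·2/12)
= -22.2128 × 0.990710 = -22.01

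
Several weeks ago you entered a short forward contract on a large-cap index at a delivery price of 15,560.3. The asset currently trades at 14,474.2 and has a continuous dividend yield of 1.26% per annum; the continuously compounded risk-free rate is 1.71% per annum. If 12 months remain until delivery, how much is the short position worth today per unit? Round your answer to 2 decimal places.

1003.51

Current fair forward for the remaining 12 months: F = S·e^((r − q)·T), (r − q) = 0.0171 − 0.0126 = 0.0045
F = 14474.2 · e^(0.0045 × 12/12) = 14474.2 × 1.00451014 = 14539.4807
Value of long forward = (F − K)·e^(−rT) = (14539.4807 − 15560.3) · e^(−0.0171·12/12)
= -1020.8193 × 0.98304538 = -1003.51
Short position value = −(long value) = 1003.51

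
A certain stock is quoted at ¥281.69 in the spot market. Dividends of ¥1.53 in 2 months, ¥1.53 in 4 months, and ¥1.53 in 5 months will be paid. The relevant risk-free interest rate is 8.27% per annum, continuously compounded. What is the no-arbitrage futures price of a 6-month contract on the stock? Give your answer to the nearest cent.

PV(dividends) I = 1.53·e^(−0.0827·2/12) + 1.53·e^(−0.0827·4/12) + 1.53·e^(−0.0827·5/12)
I = 1.5091 + 1.4884 + 1.4782 = 4.4757
F = (S − I)·e^(rT) = (281.69 − 4.4757) · e^(0.0827·6/12)
= 277.2143 · e^0.041350 = 277.2143 × 1.042217 = ¥288.92

¥288.92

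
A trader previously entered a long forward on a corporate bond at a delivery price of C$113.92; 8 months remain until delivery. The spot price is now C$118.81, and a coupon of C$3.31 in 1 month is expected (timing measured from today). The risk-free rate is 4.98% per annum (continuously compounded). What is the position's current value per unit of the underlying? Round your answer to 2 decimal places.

C$5.31

PV(remaining coupons) I = 3.31·e^(−0.0498·1/12) = 3.2963
Current forward F = (S − I)·e^(rT) = (118.81 − 3.2963)·e^(0.0498·8/12) = 115.5137 × 1.033757 = 119.4131
Value (long) = (F − K)·e^(−rT) = (119.4131 − 113.92) × 0.967345 = 5.3137
Value = C$5.31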